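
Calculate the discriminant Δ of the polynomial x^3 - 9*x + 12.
Δ = -972

For a depressed cubic x^3 + p x + q the discriminant is Δ = -4 p^3 - 27 q^2 = -4*(-9)^3 - 27*(12)^2 = 2916 - 3888 = -972.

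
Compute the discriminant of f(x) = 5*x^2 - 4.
Δ = 80

For a quadratic a x^2 + b x + c the discriminant is Δ = b^2 - 4ac = (0)^2 - 4*(5)*(-4) = 0 - (-80) = 80.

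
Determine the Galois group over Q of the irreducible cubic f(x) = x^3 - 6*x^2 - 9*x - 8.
Gal(K/Q) = S_3 (symmetric group of order 6)

Compute the discriminant of x^3 + (-6)*x^2 + (-9)*x + (-8): Δ = -10584. Since Δ is not a rational square, the Galois group is not contained in A_3; it must be the full S_3 (irreducibility of the cubic rules out anything smaller).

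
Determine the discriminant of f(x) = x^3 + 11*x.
Δ = -5324

For a depressed cubic x^3 + p x + q the discriminant is Δ = -4 p^3 - 27 q^2 = -4*(11)^3 - 27*(0)^2 = -5324 - 0 = -5324.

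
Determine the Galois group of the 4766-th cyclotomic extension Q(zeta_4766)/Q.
|Gal(Q(zeta_4766)/Q)| = phi(4766) = 2382; group ≅ (Z/4766Z)^* ≅ Z/2382Z

The n-th cyclotomic polynomial Φ_4766(x) is the minimal polynomial of zeta_4766 over Q and has degree phi(4766) = 2382. So Q(zeta_4766) is a degree-2382 Galois extension with Galois group (Z/4766Z)^*. By CRT, (Z/4766Z)^* ≅ (Z/2Z)^* × (Z/2383Z)^*. Each prime-power unit group is (Z/2Z)^* ≅ trivial group (order 1); (Z/2383Z)^* ≅ Z/2382Z. Hence Gal(Q(zeta_4766)/Q) ≅ Z/2382Z.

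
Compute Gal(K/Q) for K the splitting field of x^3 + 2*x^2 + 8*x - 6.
Gal(K/Q) = S_3 (symmetric group of order 6)

Compute the discriminant of x^3 + (2)*x^2 + (8)*x + (-6): Δ = -4300. Since Δ is not a rational square, the Galois group is not contained in A_3; it must be the full S_3 (irreducibility of the cubic rules out anything smaller).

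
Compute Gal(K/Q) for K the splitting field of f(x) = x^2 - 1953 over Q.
Gal(K/Q) = Z/2Z (cyclic of order 2)

x^2 - 1953 is irreducible over Q since 1953 is not a rational square. The splitting field Q(sqrt(1953)) has degree 2 over Q, and its unique nontrivial automorphism is sqrt(1953) ↦ -sqrt(1953). Hence Gal(Q(sqrt(1953))/Q) = Z/2Z.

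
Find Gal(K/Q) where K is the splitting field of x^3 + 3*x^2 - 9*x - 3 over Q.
Gal(K/Q) = A_3 (cyclic of order 3)

Compute the discriminant of x^3 + (3)*x^2 + (-9)*x + (-3): Δ = 5184. Since Δ is a perfect square (Δ = 72^2), the Galois group is contained in A_3. Irreducibility forces the group to be transitive on three roots, so Gal = A_3.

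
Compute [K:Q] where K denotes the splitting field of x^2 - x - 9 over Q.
[K:Q] = 2

The discriminant of x^2 + (-1)*x + (-9) is b^2 - 4c = 1 - (-36) = 37. Since 37 is not a perfect square in Q, the polynomial is irreducible over Q. Its two roots generate a degree-2 extension, so [K:Q] = 2.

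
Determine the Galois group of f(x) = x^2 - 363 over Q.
Gal(K/Q) = Z/2Z (cyclic of order 2)

x^2 - 363 is irreducible over Q since 363 is not a rational square. The splitting field Q(sqrt(363)) has degree 2 over Q, and its unique nontrivial automorphism is sqrt(363) ↦ -sqrt(363). Hence Gal(Q(sqrt(363))/Q) = Z/2Z.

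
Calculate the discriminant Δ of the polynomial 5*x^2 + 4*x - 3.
Δ = 76

For a quadratic a x^2 + b x + c the discriminant is Δ = b^2 - 4ac = (4)^2 - 4*(5)*(-3) = 16 - (-60) = 76.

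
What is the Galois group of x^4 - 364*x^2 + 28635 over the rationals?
Gal(K/Q) = V_4 (Klein four-group, Z/2Z × Z/2Z)

f factors as (x^2 - 115)(x^2 - 249), so the splitting field is K = Q(sqrt(115), sqrt(249)). The elements 115, 249, 28635 are all non-squares in Q, so sqrt(115) and sqrt(249) generate independent quadratic extensions. Thus [K:Q] = 4 and Gal(K/Q) is generated by the two order-2 automorphisms sqrt(115) ↦ -sqrt(115) and sqrt(249) ↦ -sqrt(249), giving V_4.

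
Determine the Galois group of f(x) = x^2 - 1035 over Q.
Gal(K/Q) = Z/2Z (cyclic of order 2)

x^2 - 1035 is irreducible over Q since 1035 is not a rational square. The splitting field Q(sqrt(1035)) has degree 2 over Q, and its unique nontrivial automorphism is sqrt(1035) ↦ -sqrt(1035). Hence Gal(Q(sqrt(1035))/Q) = Z/2Z.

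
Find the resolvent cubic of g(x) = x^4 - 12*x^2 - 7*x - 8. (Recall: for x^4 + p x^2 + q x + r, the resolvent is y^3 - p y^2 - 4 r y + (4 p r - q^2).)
h(y) = y^3 + 12*y^2 + 32*y + 335

Identify coefficients: p = -12, q = -7, r = -8.
Plug into h(y) = y^3 - p y^2 - 4 r y + (4 p r - q^2):
  h(y) = y^3 - (-12) y^2 - 4*(-8) y + (4*(-12)*(-8) - (-7)^2)
       = y^3 + (12) y^2 + (32) y + (335).
Simplifying: h(y) = y^3 + 12*y^2 + 32*y + 335.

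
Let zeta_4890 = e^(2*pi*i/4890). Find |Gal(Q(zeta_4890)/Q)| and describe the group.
|Gal(Q(zeta_4890)/Q)| = phi(4890) = 1296; group ≅ (Z/4890Z)^* ≅ Z/2Z × Z/4Z × Z/162Z

The n-th cyclotomic polynomial Φ_4890(x) is the minimal polynomial of zeta_4890 over Q and has degree phi(4890) = 1296. So Q(zeta_4890) is a degree-1296 Galois extension with Galois group (Z/4890Z)^*. By CRT, (Z/4890Z)^* ≅ (Z/2Z)^* × (Z/3Z)^* × (Z/5Z)^* × (Z/163Z)^*. Each prime-power unit group is (Z/2Z)^* ≅ trivial group (order 1); (Z/3Z)^* ≅ Z/2Z; (Z/5Z)^* ≅ Z/4Z; (Z/163Z)^* ≅ Z/162Z. Hence Gal(Q(zeta_4890)/Q) ≅ Z/2Z × Z/4Z × Z/162Z.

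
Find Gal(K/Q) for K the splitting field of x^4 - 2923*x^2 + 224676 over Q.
Gal(K/Q) = Z/2Z (cyclic of order 2)

f factors as (x^2 - 79)(x^2 - 2844), so the splitting field is K = Q(sqrt(79), sqrt(2844)). The squarefree part of 79 is 79 and the squarefree part of 2844 is also 79, so sqrt(79) and sqrt(2844) are both rational multiples of sqrt(79). Hence Q(sqrt(79)) = Q(sqrt(2844)) = Q(sqrt(79)), and the splitting field collapses to a single degree-2 extension with Galois group Z/2Z.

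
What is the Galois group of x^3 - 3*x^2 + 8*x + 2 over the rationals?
Gal(K/Q) = S_3 (symmetric group of order 6)

Compute the discriminant of x^3 + (-3)*x^2 + (8)*x + (2): Δ = -2228. Since Δ is not a rational square, the Galois group is not contained in A_3; it must be the full S_3 (irreducibility of the cubic rules out anything smaller).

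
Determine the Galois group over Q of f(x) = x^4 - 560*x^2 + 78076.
Gal(K/Q) = V_4 (Klein four-group, Z/2Z × Z/2Z)

f factors as (x^2 - 262)(x^2 - 298), so the splitting field is K = Q(sqrt(262), sqrt(298)). The elements 262, 298, 78076 are all non-squares in Q, so sqrt(262) and sqrt(298) generate independent quadratic extensions. Thus [K:Q] = 4 and Gal(K/Q) is generated by the two order-2 automorphisms sqrt(262) ↦ -sqrt(262) and sqrt(298) ↦ -sqrt(298), giving V_4.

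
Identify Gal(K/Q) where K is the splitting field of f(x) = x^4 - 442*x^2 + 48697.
Gal(K/Q) = V_4 (Klein four-group, Z/2Z × Z/2Z)

f factors as (x^2 - 233)(x^2 - 209), so the splitting field is K = Q(sqrt(233), sqrt(209)). The elements 233, 209, 48697 are all non-squares in Q, so sqrt(233) and sqrt(209) generate independent quadratic extensions. Thus [K:Q] = 4 and Gal(K/Q) is generated by the two order-2 automorphisms sqrt(233) ↦ -sqrt(233) and sqrt(209) ↦ -sqrt(209), giving V_4.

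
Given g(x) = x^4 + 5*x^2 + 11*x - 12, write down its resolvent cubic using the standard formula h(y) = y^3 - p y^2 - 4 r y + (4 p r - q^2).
h(y) = y^3 - 5*y^2 + 48*y - 361

Identify coefficients: p = 5, q = 11, r = -12.
Plug into h(y) = y^3 - p y^2 - 4 r y + (4 p r - q^2):
  h(y) = y^3 - (5) y^2 - 4*(-12) y + (4*(5)*(-12) - (11)^2)
       = y^3 + (-5) y^2 + (48) y + (-361).
Simplifying: h(y) = y^3 - 5*y^2 + 48*y - 361.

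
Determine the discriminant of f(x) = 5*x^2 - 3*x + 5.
Δ = -91

For a quadratic a x^2 + b x + c the discriminant is Δ = b^2 - 4ac = (-3)^2 - 4*(5)*(5) = 9 - (100) = -91.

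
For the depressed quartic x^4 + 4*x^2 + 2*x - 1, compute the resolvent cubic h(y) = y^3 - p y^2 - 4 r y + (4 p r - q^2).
h(y) = y^3 - 4*y^2 + 4*y - 20

Identify coefficients: p = 4, q = 2, r = -1.
Plug into h(y) = y^3 - p y^2 - 4 r y + (4 p r - q^2):
  h(y) = y^3 - (4) y^2 - 4*(-1) y + (4*(4)*(-1) - (2)^2)
       = y^3 + (-4) y^2 + (4) y + (-20).
Simplifying: h(y) = y^3 - 4*y^2 + 4*y - 20.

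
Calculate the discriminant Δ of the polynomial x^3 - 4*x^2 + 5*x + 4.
Δ = -948

For x^3 + a x^2 + b x + c the discriminant is Δ = 18 a b c - 4 a^3 c + a^2 b^2 - 4 b^3 - 27 c^2.
Plug a = -4, b = 5, c = 4:
  18*(-4)*(5)*(4) - 4*(-4)^3*(4) + (-4)^2*(5)^2 - 4*(5)^3 - 27*(4)^2
  = -1440 + (1024) + 400 + (-500) + (-432)
  = -948.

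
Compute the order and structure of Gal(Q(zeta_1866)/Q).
|Gal(Q(zeta_1866)/Q)| = phi(1866) = 620; group ≅ (Z/1866Z)^* ≅ Z/2Z × Z/310Z

The n-th cyclotomic polynomial Φ_1866(x) is the minimal polynomial of zeta_1866 over Q and has degree phi(1866) = 620. So Q(zeta_1866) is a degree-620 Galois extension with Galois group (Z/1866Z)^*. By CRT, (Z/1866Z)^* ≅ (Z/2Z)^* × (Z/3Z)^* × (Z/311Z)^*. Each prime-power unit group is (Z/2Z)^* ≅ trivial group (order 1); (Z/3Z)^* ≅ Z/2Z; (Z/311Z)^* ≅ Z/310Z. Hence Gal(Q(zeta_1866)/Q) ≅ Z/2Z × Z/310Z.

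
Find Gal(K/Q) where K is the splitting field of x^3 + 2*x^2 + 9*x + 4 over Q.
Gal(K/Q) = S_3 (symmetric group of order 6)

Compute the discriminant of x^3 + (2)*x^2 + (9)*x + (4): Δ = -1856. Since Δ is not a rational square, the Galois group is not contained in A_3; it must be the full S_3 (irreducibility of the cubic rules out anything smaller).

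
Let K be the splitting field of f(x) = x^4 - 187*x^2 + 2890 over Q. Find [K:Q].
[K:Q] = 4

f factors as (x^2 - 17)(x^2 - 170); the splitting field is K = Q(sqrt(17), sqrt(170)). Since 17, 170, and 2890 are all non-squares in Q, the three subfields Q(sqrt(17)), Q(sqrt(170)), Q(sqrt(2890)) are distinct degree-2 extensions, so [K:Q] = 4 (Klein four Galois group).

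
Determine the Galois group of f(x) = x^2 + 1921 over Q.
Gal(K/Q) = Z/2Z (cyclic of order 2)

x^2 + 1921 is irreducible over Q since -1921 is not a rational square. The splitting field Q(sqrt(-1921)) has degree 2 over Q, and its unique nontrivial automorphism is sqrt(-1921) ↦ -sqrt(-1921). Hence Gal(Q(sqrt(-1921))/Q) = Z/2Z.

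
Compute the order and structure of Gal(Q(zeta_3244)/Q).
|Gal(Q(zeta_3244)/Q)| = phi(3244) = 1620; group ≅ (Z/3244Z)^* ≅ Z/2Z × Z/810Z

The n-th cyclotomic polynomial Φ_3244(x) is the minimal polynomial of zeta_3244 over Q and has degree phi(3244) = 1620. So Q(zeta_3244) is a degree-1620 Galois extension with Galois group (Z/3244Z)^*. By CRT, (Z/3244Z)^* ≅ (Z/4Z)^* × (Z/811Z)^*. Each prime-power unit group is (Z/4Z)^* ≅ Z/2Z; (Z/811Z)^* ≅ Z/810Z. Hence Gal(Q(zeta_3244)/Q) ≅ Z/2Z × Z/810Z.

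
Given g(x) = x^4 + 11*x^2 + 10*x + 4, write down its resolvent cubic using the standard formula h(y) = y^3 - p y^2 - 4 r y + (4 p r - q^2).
h(y) = y^3 - 11*y^2 - 16*y + 76

Identify coefficients: p = 11, q = 10, r = 4.
Plug into h(y) = y^3 - p y^2 - 4 r y + (4 p r - q^2):
  h(y) = y^3 - (11) y^2 - 4*(4) y + (4*(11)*(4) - (10)^2)
       = y^3 + (-11) y^2 + (-16) y + (76).
Simplifying: h(y) = y^3 - 11*y^2 - 16*y + 76.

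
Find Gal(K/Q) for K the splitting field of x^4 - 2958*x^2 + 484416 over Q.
Gal(K/Q) = Z/2Z (cyclic of order 2)

f factors as (x^2 - 2784)(x^2 - 174), so the splitting field is K = Q(sqrt(2784), sqrt(174)). The squarefree part of 2784 is 174 and the squarefree part of 174 is also 174, so sqrt(2784) and sqrt(174) are both rational multiples of sqrt(174). Hence Q(sqrt(2784)) = Q(sqrt(174)) = Q(sqrt(174)), and the splitting field collapses to a single degree-2 extension with Galois group Z/2Z.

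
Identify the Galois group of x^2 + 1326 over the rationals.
Gal(K/Q) = Z/2Z (cyclic of order 2)

x^2 + 1326 is irreducible over Q since -1326 is not a rational square. The splitting field Q(sqrt(-1326)) has degree 2 over Q, and its unique nontrivial automorphism is sqrt(-1326) ↦ -sqrt(-1326). Hence Gal(Q(sqrt(-1326))/Q) = Z/2Z.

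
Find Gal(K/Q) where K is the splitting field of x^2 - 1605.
Gal(K/Q) = Z/2Z (cyclic of order 2)

x^2 - 1605 is irreducible over Q since 1605 is not a rational square. The splitting field Q(sqrt(1605)) has degree 2 over Q, and its unique nontrivial automorphism is sqrt(1605) ↦ -sqrt(1605). Hence Gal(Q(sqrt(1605))/Q) = Z/2Z.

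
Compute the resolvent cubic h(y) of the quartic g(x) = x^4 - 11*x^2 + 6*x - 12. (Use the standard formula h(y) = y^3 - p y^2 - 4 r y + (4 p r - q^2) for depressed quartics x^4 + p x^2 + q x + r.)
h(y) = y^3 + 11*y^2 + 48*y + 492

Identify coefficients: p = -11, q = 6, r = -12.
Plug into h(y) = y^3 - p y^2 - 4 r y + (4 p r - q^2):
  h(y) = y^3 - (-11) y^2 - 4*(-12) y + (4*(-11)*(-12) - (6)^2)
       = y^3 + (11) y^2 + (48) y + (492).
Simplifying: h(y) = y^3 + 11*y^2 + 48*y + 492.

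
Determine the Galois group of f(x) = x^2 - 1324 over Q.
Gal(K/Q) = Z/2Z (cyclic of order 2)

x^2 - 1324 is irreducible over Q since 1324 is not a rational square. The splitting field Q(sqrt(1324)) has degree 2 over Q, and its unique nontrivial automorphism is sqrt(1324) ↦ -sqrt(1324). Hence Gal(Q(sqrt(1324))/Q) = Z/2Z.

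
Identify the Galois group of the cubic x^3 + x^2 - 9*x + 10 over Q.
Gal(K/Q) = S_3 (symmetric group of order 6)

Compute the discriminant of x^3 + (1)*x^2 + (-9)*x + (10): Δ = -1363. Since Δ is not a rational square, the Galois group is not contained in A_3; it must be the full S_3 (irreducibility of the cubic rules out anything smaller).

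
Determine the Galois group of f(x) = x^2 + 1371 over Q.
Gal(K/Q) = Z/2Z (cyclic of order 2)

x^2 + 1371 is irreducible over Q since -1371 is not a rational square. The splitting field Q(sqrt(-1371)) has degree 2 over Q, and its unique nontrivial automorphism is sqrt(-1371) ↦ -sqrt(-1371). Hence Gal(Q(sqrt(-1371))/Q) = Z/2Z.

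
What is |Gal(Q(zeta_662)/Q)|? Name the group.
|Gal(Q(zeta_662)/Q)| = phi(662) = 330; group ≅ (Z/662Z)^* ≅ Z/330Z

The n-th cyclotomic polynomial Φ_662(x) is the minimal polynomial of zeta_662 over Q and has degree phi(662) = 330. So Q(zeta_662) is a degree-330 Galois extension with Galois group (Z/662Z)^*. By CRT, (Z/662Z)^* ≅ (Z/2Z)^* × (Z/331Z)^*. Each prime-power unit group is (Z/2Z)^* ≅ trivial group (order 1); (Z/331Z)^* ≅ Z/330Z. Hence Gal(Q(zeta_662)/Q) ≅ Z/330Z.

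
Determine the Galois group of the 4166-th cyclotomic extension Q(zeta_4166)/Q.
|Gal(Q(zeta_4166)/Q)| = phi(4166) = 2082; group ≅ (Z/4166Z)^* ≅ Z/2082Z

The n-th cyclotomic polynomial Φ_4166(x) is the minimal polynomial of zeta_4166 over Q and has degree phi(4166) = 2082. So Q(zeta_4166) is a degree-2082 Galois extension with Galois group (Z/4166Z)^*. By CRT, (Z/4166Z)^* ≅ (Z/2Z)^* × (Z/2083Z)^*. Each prime-power unit group is (Z/2Z)^* ≅ trivial group (order 1); (Z/2083Z)^* ≅ Z/2082Z. Hence Gal(Q(zeta_4166)/Q) ≅ Z/2082Z.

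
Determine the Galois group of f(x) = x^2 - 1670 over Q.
Gal(K/Q) = Z/2Z (cyclic of order 2)

x^2 - 1670 is irreducible over Q since 1670 is not a rational square. The splitting field Q(sqrt(1670)) has degree 2 over Q, and its unique nontrivial automorphism is sqrt(1670) ↦ -sqrt(1670). Hence Gal(Q(sqrt(1670))/Q) = Z/2Z.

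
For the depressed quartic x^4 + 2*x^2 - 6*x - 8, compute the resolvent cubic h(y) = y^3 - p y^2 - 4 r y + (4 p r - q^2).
h(y) = y^3 - 2*y^2 + 32*y - 100

Identify coefficients: p = 2, q = -6, r = -8.
Plug into h(y) = y^3 - p y^2 - 4 r y + (4 p r - q^2):
  h(y) = y^3 - (2) y^2 - 4*(-8) y + (4*(2)*(-8) - (-6)^2)
       = y^3 + (-2) y^2 + (32) y + (-100).
Simplifying: h(y) = y^3 - 2*y^2 + 32*y - 100.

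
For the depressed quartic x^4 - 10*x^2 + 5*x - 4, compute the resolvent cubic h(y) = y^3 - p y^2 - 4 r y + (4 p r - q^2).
h(y) = y^3 + 10*y^2 + 16*y + 135

Identify coefficients: p = -10, q = 5, r = -4.
Plug into h(y) = y^3 - p y^2 - 4 r y + (4 p r - q^2):
  h(y) = y^3 - (-10) y^2 - 4*(-4) y + (4*(-10)*(-4) - (5)^2)
       = y^3 + (10) y^2 + (16) y + (135).
Simplifying: h(y) = y^3 + 10*y^2 + 16*y + 135.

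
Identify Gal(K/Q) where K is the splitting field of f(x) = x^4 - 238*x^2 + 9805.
Gal(K/Q) = V_4 (Klein four-group, Z/2Z × Z/2Z)

f factors as (x^2 - 185)(x^2 - 53), so the splitting field is K = Q(sqrt(185), sqrt(53)). The elements 185, 53, 9805 are all non-squares in Q, so sqrt(185) and sqrt(53) generate independent quadratic extensions. Thus [K:Q] = 4 and Gal(K/Q) is generated by the two order-2 automorphisms sqrt(185) ↦ -sqrt(185) and sqrt(53) ↦ -sqrt(53), giving V_4.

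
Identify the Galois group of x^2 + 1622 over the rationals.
Gal(K/Q) = Z/2Z (cyclic of order 2)

x^2 + 1622 is irreducible over Q since -1622 is not a rational square. The splitting field Q(sqrt(-1622)) has degree 2 over Q, and its unique nontrivial automorphism is sqrt(-1622) ↦ -sqrt(-1622). Hence Gal(Q(sqrt(-1622))/Q) = Z/2Z.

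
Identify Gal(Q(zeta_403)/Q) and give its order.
|Gal(Q(zeta_403)/Q)| = phi(403) = 360; group ≅ (Z/403Z)^* ≅ Z/12Z × Z/30Z

The n-th cyclotomic polynomial Φ_403(x) is the minimal polynomial of zeta_403 over Q and has degree phi(403) = 360. So Q(zeta_403) is a degree-360 Galois extension with Galois group (Z/403Z)^*. By CRT, (Z/403Z)^* ≅ (Z/13Z)^* × (Z/31Z)^*. Each prime-power unit group is (Z/13Z)^* ≅ Z/12Z; (Z/31Z)^* ≅ Z/30Z. Hence Gal(Q(zeta_403)/Q) ≅ Z/12Z × Z/30Z.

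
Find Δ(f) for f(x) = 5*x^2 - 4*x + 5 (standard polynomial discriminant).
Δ = -84

For a quadratic a x^2 + b x + c the discriminant is Δ = b^2 - 4ac = (-4)^2 - 4*(5)*(5) = 16 - (100) = -84.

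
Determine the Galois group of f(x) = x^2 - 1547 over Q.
Gal(K/Q) = Z/2Z (cyclic of order 2)

x^2 - 1547 is irreducible over Q since 1547 is not a rational square. The splitting field Q(sqrt(1547)) has degree 2 over Q, and its unique nontrivial automorphism is sqrt(1547) ↦ -sqrt(1547). Hence Gal(Q(sqrt(1547))/Q) = Z/2Z.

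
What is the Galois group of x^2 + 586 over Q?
Gal(K/Q) = Z/2Z (cyclic of order 2)

x^2 + 586 is irreducible over Q since -586 is not a rational square. The splitting field Q(sqrt(-586)) has degree 2 over Q, and its unique nontrivial automorphism is sqrt(-586) ↦ -sqrt(-586). Hence Gal(Q(sqrt(-586))/Q) = Z/2Z.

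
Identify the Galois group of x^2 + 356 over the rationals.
Gal(K/Q) = Z/2Z (cyclic of order 2)

x^2 + 356 is irreducible over Q since -356 is not a rational square. The splitting field Q(sqrt(-356)) has degree 2 over Q, and its unique nontrivial automorphism is sqrt(-356) ↦ -sqrt(-356). Hence Gal(Q(sqrt(-356))/Q) = Z/2Z.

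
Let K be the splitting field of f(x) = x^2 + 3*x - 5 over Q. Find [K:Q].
[K:Q] = 2

The discriminant of x^2 + (3)*x + (-5) is b^2 - 4c = 9 - (-20) = 29. Since 29 is not a perfect square in Q, the polynomial is irreducible over Q. Its two roots generate a degree-2 extension, so [K:Q] = 2.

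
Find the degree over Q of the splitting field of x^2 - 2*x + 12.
[K:Q] = 2

The discriminant of x^2 + (-2)*x + (12) is b^2 - 4c = 4 - (48) = -44. Since -44 is not a perfect square in Q, the polynomial is irreducible over Q. Its two roots generate a degree-2 extension, so [K:Q] = 2.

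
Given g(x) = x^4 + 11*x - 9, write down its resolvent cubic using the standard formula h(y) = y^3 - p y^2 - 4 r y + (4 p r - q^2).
h(y) = y^3 + 36*y - 121

Identify coefficients: p = 0, q = 11, r = -9.
Plug into h(y) = y^3 - p y^2 - 4 r y + (4 p r - q^2):
  h(y) = y^3 - (0) y^2 - 4*(-9) y + (4*(0)*(-9) - (11)^2)
       = y^3 + (0) y^2 + (36) y + (-121).
Simplifying: h(y) = y^3 + 36*y - 121.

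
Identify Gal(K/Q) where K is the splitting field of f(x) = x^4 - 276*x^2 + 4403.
Gal(K/Q) = V_4 (Klein four-group, Z/2Z × Z/2Z)

f factors as (x^2 - 259)(x^2 - 17), so the splitting field is K = Q(sqrt(259), sqrt(17)). The elements 259, 17, 4403 are all non-squares in Q, so sqrt(259) and sqrt(17) generate independent quadratic extensions. Thus [K:Q] = 4 and Gal(K/Q) is generated by the two order-2 automorphisms sqrt(259) ↦ -sqrt(259) and sqrt(17) ↦ -sqrt(17), giving V_4.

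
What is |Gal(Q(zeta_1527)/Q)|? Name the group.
|Gal(Q(zeta_1527)/Q)| = phi(1527) = 1016; group ≅ (Z/1527Z)^* ≅ Z/2Z × Z/508Z

The n-th cyclotomic polynomial Φ_1527(x) is the minimal polynomial of zeta_1527 over Q and has degree phi(1527) = 1016. So Q(zeta_1527) is a degree-1016 Galois extension with Galois group (Z/1527Z)^*. By CRT, (Z/1527Z)^* ≅ (Z/3Z)^* × (Z/509Z)^*. Each prime-power unit group is (Z/3Z)^* ≅ Z/2Z; (Z/509Z)^* ≅ Z/508Z. Hence Gal(Q(zeta_1527)/Q) ≅ Z/2Z × Z/508Z.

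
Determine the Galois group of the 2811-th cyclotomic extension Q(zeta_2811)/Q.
|Gal(Q(zeta_2811)/Q)| = phi(2811) = 1872; group ≅ (Z/2811Z)^* ≅ Z/2Z × Z/936Z

The n-th cyclotomic polynomial Φ_2811(x) is the minimal polynomial of zeta_2811 over Q and has degree phi(2811) = 1872. So Q(zeta_2811) is a degree-1872 Galois extension with Galois group (Z/2811Z)^*. By CRT, (Z/2811Z)^* ≅ (Z/3Z)^* × (Z/937Z)^*. Each prime-power unit group is (Z/3Z)^* ≅ Z/2Z; (Z/937Z)^* ≅ Z/936Z. Hence Gal(Q(zeta_2811)/Q) ≅ Z/2Z × Z/936Z.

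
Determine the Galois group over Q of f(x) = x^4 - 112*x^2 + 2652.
Gal(K/Q) = V_4 (Klein four-group, Z/2Z × Z/2Z)

f factors as (x^2 - 34)(x^2 - 78), so the splitting field is K = Q(sqrt(34), sqrt(78)). The elements 34, 78, 2652 are all non-squares in Q, so sqrt(34) and sqrt(78) generate independent quadratic extensions. Thus [K:Q] = 4 and Gal(K/Q) is generated by the two order-2 automorphisms sqrt(34) ↦ -sqrt(34) and sqrt(78) ↦ -sqrt(78), giving V_4.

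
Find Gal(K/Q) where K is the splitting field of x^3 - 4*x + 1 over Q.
Gal(K/Q) = S_3 (symmetric group of order 6)

Compute the discriminant of x^3 + (0)*x^2 + (-4)*x + (1): Δ = 229. Since Δ is not a rational square, the Galois group is not contained in A_3; it must be the full S_3 (irreducibility of the cubic rules out anything smaller).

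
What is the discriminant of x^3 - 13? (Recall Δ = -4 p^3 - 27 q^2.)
Δ = -4563

For a depressed cubic x^3 + p x + q the discriminant is Δ = -4 p^3 - 27 q^2 = -4*(0)^3 - 27*(-13)^2 = 0 - 4563 = -4563.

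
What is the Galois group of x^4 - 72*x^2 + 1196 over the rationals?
Gal(K/Q) = V_4 (Klein four-group, Z/2Z × Z/2Z)

f factors as (x^2 - 26)(x^2 - 46), so the splitting field is K = Q(sqrt(26), sqrt(46)). The elements 26, 46, 1196 are all non-squares in Q, so sqrt(26) and sqrt(46) generate independent quadratic extensions. Thus [K:Q] = 4 and Gal(K/Q) is generated by the two order-2 automorphisms sqrt(26) ↦ -sqrt(26) and sqrt(46) ↦ -sqrt(46), giving V_4.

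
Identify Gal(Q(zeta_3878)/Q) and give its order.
|Gal(Q(zeta_3878)/Q)| = phi(3878) = 1656; group ≅ (Z/3878Z)^* ≅ Z/6Z × Z/276Z

The n-th cyclotomic polynomial Φ_3878(x) is the minimal polynomial of zeta_3878 over Q and has degree phi(3878) = 1656. So Q(zeta_3878) is a degree-1656 Galois extension with Galois group (Z/3878Z)^*. By CRT, (Z/3878Z)^* ≅ (Z/2Z)^* × (Z/7Z)^* × (Z/277Z)^*. Each prime-power unit group is (Z/2Z)^* ≅ trivial group (order 1); (Z/7Z)^* ≅ Z/6Z; (Z/277Z)^* ≅ Z/276Z. Hence Gal(Q(zeta_3878)/Q) ≅ Z/6Z × Z/276Z.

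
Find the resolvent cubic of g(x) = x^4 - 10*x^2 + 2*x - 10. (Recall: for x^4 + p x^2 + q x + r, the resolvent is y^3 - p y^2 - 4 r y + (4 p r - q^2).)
h(y) = y^3 + 10*y^2 + 40*y + 396

Identify coefficients: p = -10, q = 2, r = -10.
Plug into h(y) = y^3 - p y^2 - 4 r y + (4 p r - q^2):
  h(y) = y^3 - (-10) y^2 - 4*(-10) y + (4*(-10)*(-10) - (2)^2)
       = y^3 + (10) y^2 + (40) y + (396).
Simplifying: h(y) = y^3 + 10*y^2 + 40*y + 396.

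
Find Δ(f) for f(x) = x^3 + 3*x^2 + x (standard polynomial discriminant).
Δ = 5

For x^3 + a x^2 + b x + c the discriminant is Δ = 18 a b c - 4 a^3 c + a^2 b^2 - 4 b^3 - 27 c^2.
Plug a = 3, b = 1, c = 0:
  18*(3)*(1)*(0) - 4*(3)^3*(0) + (3)^2*(1)^2 - 4*(1)^3 - 27*(0)^2
  = 0 + (0) + 9 + (-4) + (0)
  = 5.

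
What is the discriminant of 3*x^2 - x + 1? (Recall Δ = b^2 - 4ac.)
Δ = -11

For a quadratic a x^2 + b x + c the discriminant is Δ = b^2 - 4ac = (-1)^2 - 4*(3)*(1) = 1 - (12) = -11.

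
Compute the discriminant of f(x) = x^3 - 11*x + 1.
Δ = 5297

For a depressed cubic x^3 + p x + q the discriminant is Δ = -4 p^3 - 27 q^2 = -4*(-11)^3 - 27*(1)^2 = 5324 - 27 = 5297.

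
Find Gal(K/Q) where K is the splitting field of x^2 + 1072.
Gal(K/Q) = Z/2Z (cyclic of order 2)

x^2 + 1072 is irreducible over Q since -1072 is not a rational square. The splitting field Q(sqrt(-1072)) has degree 2 over Q, and its unique nontrivial automorphism is sqrt(-1072) ↦ -sqrt(-1072). Hence Gal(Q(sqrt(-1072))/Q) = Z/2Z.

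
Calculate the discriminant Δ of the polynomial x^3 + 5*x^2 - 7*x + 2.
Δ = 229

For x^3 + a x^2 + b x + c the discriminant is Δ = 18 a b c - 4 a^3 c + a^2 b^2 - 4 b^3 - 27 c^2.
Plug a = 5, b = -7, c = 2:
  18*(5)*(-7)*(2) - 4*(5)^3*(2) + (5)^2*(-7)^2 - 4*(-7)^3 - 27*(2)^2
  = -1260 + (-1000) + 1225 + (1372) + (-108)
  = 229.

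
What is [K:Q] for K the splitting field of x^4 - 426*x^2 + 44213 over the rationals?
[K:Q] = 4

f factors as (x^2 - 247)(x^2 - 179); the splitting field is K = Q(sqrt(247), sqrt(179)). Since 247, 179, and 44213 are all non-squares in Q, the three subfields Q(sqrt(247)), Q(sqrt(179)), Q(sqrt(44213)) are distinct degree-2 extensions, so [K:Q] = 4 (Klein four Galois group).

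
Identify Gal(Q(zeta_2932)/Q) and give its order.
|Gal(Q(zeta_2932)/Q)| = phi(2932) = 1464; group ≅ (Z/2932Z)^* ≅ Z/2Z × Z/732Z

The n-th cyclotomic polynomial Φ_2932(x) is the minimal polynomial of zeta_2932 over Q and has degree phi(2932) = 1464. So Q(zeta_2932) is a degree-1464 Galois extension with Galois group (Z/2932Z)^*. By CRT, (Z/2932Z)^* ≅ (Z/4Z)^* × (Z/733Z)^*. Each prime-power unit group is (Z/4Z)^* ≅ Z/2Z; (Z/733Z)^* ≅ Z/732Z. Hence Gal(Q(zeta_2932)/Q) ≅ Z/2Z × Z/732Z.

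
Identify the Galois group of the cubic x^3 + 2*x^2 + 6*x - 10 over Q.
Gal(K/Q) = S_3 (symmetric group of order 6)

Compute the discriminant of x^3 + (2)*x^2 + (6)*x + (-10): Δ = -5260. Since Δ is not a rational square, the Galois group is not contained in A_3; it must be the full S_3 (irreducibility of the cubic rules out anything smaller).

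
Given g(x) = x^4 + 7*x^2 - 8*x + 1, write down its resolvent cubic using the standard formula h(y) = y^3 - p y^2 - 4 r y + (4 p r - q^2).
h(y) = y^3 - 7*y^2 - 4*y - 36

Identify coefficients: p = 7, q = -8, r = 1.
Plug into h(y) = y^3 - p y^2 - 4 r y + (4 p r - q^2):
  h(y) = y^3 - (7) y^2 - 4*(1) y + (4*(7)*(1) - (-8)^2)
       = y^3 + (-7) y^2 + (-4) y + (-36).
Simplifying: h(y) = y^3 - 7*y^2 - 4*y - 36.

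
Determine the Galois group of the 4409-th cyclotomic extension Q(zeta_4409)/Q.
|Gal(Q(zeta_4409)/Q)| = phi(4409) = 4408; group ≅ (Z/4409Z)^* ≅ Z/4408Z

The n-th cyclotomic polynomial Φ_4409(x) is the minimal polynomial of zeta_4409 over Q and has degree phi(4409) = 4408. So Q(zeta_4409) is a degree-4408 Galois extension with Galois group (Z/4409Z)^*. (Z/4409Z)^* is cyclic since 4409 is an odd prime power (or 4). Hence Gal(Q(zeta_4409)/Q) ≅ Z/4408Z.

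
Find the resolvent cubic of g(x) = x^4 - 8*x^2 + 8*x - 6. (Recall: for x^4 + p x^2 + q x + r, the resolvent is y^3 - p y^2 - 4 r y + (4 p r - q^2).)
h(y) = y^3 + 8*y^2 + 24*y + 128

Identify coefficients: p = -8, q = 8, r = -6.
Plug into h(y) = y^3 - p y^2 - 4 r y + (4 p r - q^2):
  h(y) = y^3 - (-8) y^2 - 4*(-6) y + (4*(-8)*(-6) - (8)^2)
       = y^3 + (8) y^2 + (24) y + (128).
Simplifying: h(y) = y^3 + 8*y^2 + 24*y + 128.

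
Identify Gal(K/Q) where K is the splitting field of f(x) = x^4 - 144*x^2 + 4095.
Gal(K/Q) = V_4 (Klein four-group, Z/2Z × Z/2Z)

f factors as (x^2 - 39)(x^2 - 105), so the splitting field is K = Q(sqrt(39), sqrt(105)). The elements 39, 105, 4095 are all non-squares in Q, so sqrt(39) and sqrt(105) generate independent quadratic extensions. Thus [K:Q] = 4 and Gal(K/Q) is generated by the two order-2 automorphisms sqrt(39) ↦ -sqrt(39) and sqrt(105) ↦ -sqrt(105), giving V_4.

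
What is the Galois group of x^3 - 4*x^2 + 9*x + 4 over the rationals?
Gal(K/Q) = S_3 (symmetric group of order 6)

Compute the discriminant of x^3 + (-4)*x^2 + (9)*x + (4): Δ = -3620. Since Δ is not a rational square, the Galois group is not contained in A_3; it must be the full S_3 (irreducibility of the cubic rules out anything smaller).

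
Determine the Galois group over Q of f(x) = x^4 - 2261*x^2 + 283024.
Gal(K/Q) = Z/2Z (cyclic of order 2)

f factors as (x^2 - 2128)(x^2 - 133), so the splitting field is K = Q(sqrt(2128), sqrt(133)). The squarefree part of 2128 is 133 and the squarefree part of 133 is also 133, so sqrt(2128) and sqrt(133) are both rational multiples of sqrt(133). Hence Q(sqrt(2128)) = Q(sqrt(133)) = Q(sqrt(133)), and the splitting field collapses to a single degree-2 extension with Galois group Z/2Z.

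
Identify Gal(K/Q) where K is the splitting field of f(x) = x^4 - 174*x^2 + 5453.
Gal(K/Q) = V_4 (Klein four-group, Z/2Z × Z/2Z)

f factors as (x^2 - 133)(x^2 - 41), so the splitting field is K = Q(sqrt(133), sqrt(41)). The elements 133, 41, 5453 are all non-squares in Q, so sqrt(133) and sqrt(41) generate independent quadratic extensions. Thus [K:Q] = 4 and Gal(K/Q) is generated by the two order-2 automorphisms sqrt(133) ↦ -sqrt(133) and sqrt(41) ↦ -sqrt(41), giving V_4.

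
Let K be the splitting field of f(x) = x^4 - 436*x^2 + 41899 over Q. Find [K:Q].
[K:Q] = 4

f factors as (x^2 - 293)(x^2 - 143); the splitting field is K = Q(sqrt(293), sqrt(143)). Since 293, 143, and 41899 are all non-squares in Q, the three subfields Q(sqrt(293)), Q(sqrt(143)), Q(sqrt(41899)) are distinct degree-2 extensions, so [K:Q] = 4 (Klein four Galois group).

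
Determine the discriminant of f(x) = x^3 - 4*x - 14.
Δ = -5036

For a depressed cubic x^3 + p x + q the discriminant is Δ = -4 p^3 - 27 q^2 = -4*(-4)^3 - 27*(-14)^2 = 256 - 5292 = -5036.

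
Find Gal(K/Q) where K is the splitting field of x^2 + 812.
Gal(K/Q) = Z/2Z (cyclic of order 2)

x^2 + 812 is irreducible over Q since -812 is not a rational square. The splitting field Q(sqrt(-812)) has degree 2 over Q, and its unique nontrivial automorphism is sqrt(-812) ↦ -sqrt(-812). Hence Gal(Q(sqrt(-812))/Q) = Z/2Z.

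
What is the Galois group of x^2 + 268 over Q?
Gal(K/Q) = Z/2Z (cyclic of order 2)

x^2 + 268 is irreducible over Q since -268 is not a rational square. The splitting field Q(sqrt(-268)) has degree 2 over Q, and its unique nontrivial automorphism is sqrt(-268) ↦ -sqrt(-268). Hence Gal(Q(sqrt(-268))/Q) = Z/2Z.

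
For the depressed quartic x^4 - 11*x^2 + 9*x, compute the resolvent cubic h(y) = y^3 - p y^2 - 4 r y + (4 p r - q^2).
h(y) = y^3 + 11*y^2 - 81

Identify coefficients: p = -11, q = 9, r = 0.
Plug into h(y) = y^3 - p y^2 - 4 r y + (4 p r - q^2):
  h(y) = y^3 - (-11) y^2 - 4*(0) y + (4*(-11)*(0) - (9)^2)
       = y^3 + (11) y^2 + (0) y + (-81).
Simplifying: h(y) = y^3 + 11*y^2 - 81.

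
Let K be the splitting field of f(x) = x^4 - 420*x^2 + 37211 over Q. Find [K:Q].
[K:Q] = 4

f factors as (x^2 - 293)(x^2 - 127); the splitting field is K = Q(sqrt(293), sqrt(127)). Since 293, 127, and 37211 are all non-squares in Q, the three subfields Q(sqrt(293)), Q(sqrt(127)), Q(sqrt(37211)) are distinct degree-2 extensions, so [K:Q] = 4 (Klein four Galois group).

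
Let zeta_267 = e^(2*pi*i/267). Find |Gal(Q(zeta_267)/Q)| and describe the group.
|Gal(Q(zeta_267)/Q)| = phi(267) = 176; group ≅ (Z/267Z)^* ≅ Z/2Z × Z/88Z

The n-th cyclotomic polynomial Φ_267(x) is the minimal polynomial of zeta_267 over Q and has degree phi(267) = 176. So Q(zeta_267) is a degree-176 Galois extension with Galois group (Z/267Z)^*. By CRT, (Z/267Z)^* ≅ (Z/3Z)^* × (Z/89Z)^*. Each prime-power unit group is (Z/3Z)^* ≅ Z/2Z; (Z/89Z)^* ≅ Z/88Z. Hence Gal(Q(zeta_267)/Q) ≅ Z/2Z × Z/88Z.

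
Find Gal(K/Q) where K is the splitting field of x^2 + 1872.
Gal(K/Q) = Z/2Z (cyclic of order 2)

x^2 + 1872 is irreducible over Q since -1872 is not a rational square. The splitting field Q(sqrt(-1872)) has degree 2 over Q, and its unique nontrivial automorphism is sqrt(-1872) ↦ -sqrt(-1872). Hence Gal(Q(sqrt(-1872))/Q) = Z/2Z.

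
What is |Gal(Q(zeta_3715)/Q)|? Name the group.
|Gal(Q(zeta_3715)/Q)| = phi(3715) = 2968; group ≅ (Z/3715Z)^* ≅ Z/4Z × Z/742Z

The n-th cyclotomic polynomial Φ_3715(x) is the minimal polynomial of zeta_3715 over Q and has degree phi(3715) = 2968. So Q(zeta_3715) is a degree-2968 Galois extension with Galois group (Z/3715Z)^*. By CRT, (Z/3715Z)^* ≅ (Z/5Z)^* × (Z/743Z)^*. Each prime-power unit group is (Z/5Z)^* ≅ Z/4Z; (Z/743Z)^* ≅ Z/742Z. Hence Gal(Q(zeta_3715)/Q) ≅ Z/4Z × Z/742Z.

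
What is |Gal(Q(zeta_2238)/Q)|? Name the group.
|Gal(Q(zeta_2238)/Q)| = phi(2238) = 744; group ≅ (Z/2238Z)^* ≅ Z/2Z × Z/372Z

The n-th cyclotomic polynomial Φ_2238(x) is the minimal polynomial of zeta_2238 over Q and has degree phi(2238) = 744. So Q(zeta_2238) is a degree-744 Galois extension with Galois group (Z/2238Z)^*. By CRT, (Z/2238Z)^* ≅ (Z/2Z)^* × (Z/3Z)^* × (Z/373Z)^*. Each prime-power unit group is (Z/2Z)^* ≅ trivial group (order 1); (Z/3Z)^* ≅ Z/2Z; (Z/373Z)^* ≅ Z/372Z. Hence Gal(Q(zeta_2238)/Q) ≅ Z/2Z × Z/372Z.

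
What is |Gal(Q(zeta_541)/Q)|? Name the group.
|Gal(Q(zeta_541)/Q)| = phi(541) = 540; group ≅ (Z/541Z)^* ≅ Z/540Z

The n-th cyclotomic polynomial Φ_541(x) is the minimal polynomial of zeta_541 over Q and has degree phi(541) = 540. So Q(zeta_541) is a degree-540 Galois extension with Galois group (Z/541Z)^*. (Z/541Z)^* is cyclic since 541 is an odd prime power (or 4). Hence Gal(Q(zeta_541)/Q) ≅ Z/540Z.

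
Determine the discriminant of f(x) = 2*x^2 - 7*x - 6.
Δ = 97

For a quadratic a x^2 + b x + c the discriminant is Δ = b^2 - 4ac = (-7)^2 - 4*(2)*(-6) = 49 - (-48) = 97.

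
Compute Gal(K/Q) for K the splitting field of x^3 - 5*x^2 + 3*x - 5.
Gal(K/Q) = S_3 (symmetric group of order 6)

Compute the discriminant of x^3 + (-5)*x^2 + (3)*x + (-5): Δ = -1708. Since Δ is not a rational square, the Galois group is not contained in A_3; it must be the full S_3 (irreducibility of the cubic rules out anything smaller).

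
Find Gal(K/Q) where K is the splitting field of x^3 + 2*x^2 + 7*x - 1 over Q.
Gal(K/Q) = S_3 (symmetric group of order 6)

Compute the discriminant of x^3 + (2)*x^2 + (7)*x + (-1): Δ = -1423. Since Δ is not a rational square, the Galois group is not contained in A_3; it must be the full S_3 (irreducibility of the cubic rules out anything smaller).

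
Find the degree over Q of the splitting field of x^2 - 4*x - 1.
[K:Q] = 2

The discriminant of x^2 + (-4)*x + (-1) is b^2 - 4c = 16 - (-4) = 20. Since 20 is not a perfect square in Q, the polynomial is irreducible over Q. Its two roots generate a degree-2 extension, so [K:Q] = 2.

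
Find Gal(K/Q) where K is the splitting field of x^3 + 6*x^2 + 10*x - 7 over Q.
Gal(K/Q) = S_3 (symmetric group of order 6)

Compute the discriminant of x^3 + (6)*x^2 + (10)*x + (-7): Δ = -3235. Since Δ is not a rational square, the Galois group is not contained in A_3; it must be the full S_3 (irreducibility of the cubic rules out anything smaller).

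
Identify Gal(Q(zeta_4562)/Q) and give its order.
|Gal(Q(zeta_4562)/Q)| = phi(4562) = 2280; group ≅ (Z/4562Z)^* ≅ Z/2280Z

The n-th cyclotomic polynomial Φ_4562(x) is the minimal polynomial of zeta_4562 over Q and has degree phi(4562) = 2280. So Q(zeta_4562) is a degree-2280 Galois extension with Galois group (Z/4562Z)^*. By CRT, (Z/4562Z)^* ≅ (Z/2Z)^* × (Z/2281Z)^*. Each prime-power unit group is (Z/2Z)^* ≅ trivial group (order 1); (Z/2281Z)^* ≅ Z/2280Z. Hence Gal(Q(zeta_4562)/Q) ≅ Z/2280Z.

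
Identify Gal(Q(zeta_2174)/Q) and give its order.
|Gal(Q(zeta_2174)/Q)| = phi(2174) = 1086; group ≅ (Z/2174Z)^* ≅ Z/1086Z

The n-th cyclotomic polynomial Φ_2174(x) is the minimal polynomial of zeta_2174 over Q and has degree phi(2174) = 1086. So Q(zeta_2174) is a degree-1086 Galois extension with Galois group (Z/2174Z)^*. By CRT, (Z/2174Z)^* ≅ (Z/2Z)^* × (Z/1087Z)^*. Each prime-power unit group is (Z/2Z)^* ≅ trivial group (order 1); (Z/1087Z)^* ≅ Z/1086Z. Hence Gal(Q(zeta_2174)/Q) ≅ Z/1086Z.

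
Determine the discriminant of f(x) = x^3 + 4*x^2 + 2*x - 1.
Δ = 117

For x^3 + a x^2 + b x + c the discriminant is Δ = 18 a b c - 4 a^3 c + a^2 b^2 - 4 b^3 - 27 c^2.
Plug a = 4, b = 2, c = -1:
  18*(4)*(2)*(-1) - 4*(4)^3*(-1) + (4)^2*(2)^2 - 4*(2)^3 - 27*(-1)^2
  = -144 + (256) + 64 + (-32) + (-27)
  = 117.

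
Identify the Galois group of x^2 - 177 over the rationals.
Gal(K/Q) = Z/2Z (cyclic of order 2)

x^2 - 177 is irreducible over Q since 177 is not a rational square. The splitting field Q(sqrt(177)) has degree 2 over Q, and its unique nontrivial automorphism is sqrt(177) ↦ -sqrt(177). Hence Gal(Q(sqrt(177))/Q) = Z/2Z.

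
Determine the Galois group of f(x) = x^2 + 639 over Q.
Gal(K/Q) = Z/2Z (cyclic of order 2)

x^2 + 639 is irreducible over Q since -639 is not a rational square. The splitting field Q(sqrt(-639)) has degree 2 over Q, and its unique nontrivial automorphism is sqrt(-639) ↦ -sqrt(-639). Hence Gal(Q(sqrt(-639))/Q) = Z/2Z.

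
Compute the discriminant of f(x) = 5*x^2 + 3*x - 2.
Δ = 49

For a quadratic a x^2 + b x + c the discriminant is Δ = b^2 - 4ac = (3)^2 - 4*(5)*(-2) = 9 - (-40) = 49.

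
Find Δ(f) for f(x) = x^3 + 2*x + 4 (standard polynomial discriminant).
Δ = -464

For a depressed cubic x^3 + p x + q the discriminant is Δ = -4 p^3 - 27 q^2 = -4*(2)^3 - 27*(4)^2 = -32 - 432 = -464.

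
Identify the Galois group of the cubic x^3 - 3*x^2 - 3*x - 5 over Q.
Gal(K/Q) = S_3 (symmetric group of order 6)

Compute the discriminant of x^3 + (-3)*x^2 + (-3)*x + (-5): Δ = -1836. Since Δ is not a rational square, the Galois group is not contained in A_3; it must be the full S_3 (irreducibility of the cubic rules out anything smaller).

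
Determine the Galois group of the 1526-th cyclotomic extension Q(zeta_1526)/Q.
|Gal(Q(zeta_1526)/Q)| = phi(1526) = 648; group ≅ (Z/1526Z)^* ≅ Z/6Z × Z/108Z

The n-th cyclotomic polynomial Φ_1526(x) is the minimal polynomial of zeta_1526 over Q and has degree phi(1526) = 648. So Q(zeta_1526) is a degree-648 Galois extension with Galois group (Z/1526Z)^*. By CRT, (Z/1526Z)^* ≅ (Z/2Z)^* × (Z/7Z)^* × (Z/109Z)^*. Each prime-power unit group is (Z/2Z)^* ≅ trivial group (order 1); (Z/7Z)^* ≅ Z/6Z; (Z/109Z)^* ≅ Z/108Z. Hence Gal(Q(zeta_1526)/Q) ≅ Z/6Z × Z/108Z.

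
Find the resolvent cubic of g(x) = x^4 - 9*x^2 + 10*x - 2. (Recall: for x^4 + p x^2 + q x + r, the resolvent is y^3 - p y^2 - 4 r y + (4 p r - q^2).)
h(y) = y^3 + 9*y^2 + 8*y - 28

Identify coefficients: p = -9, q = 10, r = -2.
Plug into h(y) = y^3 - p y^2 - 4 r y + (4 p r - q^2):
  h(y) = y^3 - (-9) y^2 - 4*(-2) y + (4*(-9)*(-2) - (10)^2)
       = y^3 + (9) y^2 + (8) y + (-28).
Simplifying: h(y) = y^3 + 9*y^2 + 8*y - 28.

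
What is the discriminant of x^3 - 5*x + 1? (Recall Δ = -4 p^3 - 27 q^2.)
Δ = 473

For a depressed cubic x^3 + p x + q the discriminant is Δ = -4 p^3 - 27 q^2 = -4*(-5)^3 - 27*(1)^2 = 500 - 27 = 473.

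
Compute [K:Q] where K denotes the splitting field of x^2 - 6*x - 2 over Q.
[K:Q] = 2

The discriminant of x^2 + (-6)*x + (-2) is b^2 - 4c = 36 - (-8) = 44. Since 44 is not a perfect square in Q, the polynomial is irreducible over Q. Its two roots generate a degree-2 extension, so [K:Q] = 2.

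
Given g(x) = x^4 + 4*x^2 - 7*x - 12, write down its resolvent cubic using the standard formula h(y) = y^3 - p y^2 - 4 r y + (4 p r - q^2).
h(y) = y^3 - 4*y^2 + 48*y - 241

Identify coefficients: p = 4, q = -7, r = -12.
Plug into h(y) = y^3 - p y^2 - 4 r y + (4 p r - q^2):
  h(y) = y^3 - (4) y^2 - 4*(-12) y + (4*(4)*(-12) - (-7)^2)
       = y^3 + (-4) y^2 + (48) y + (-241).
Simplifying: h(y) = y^3 - 4*y^2 + 48*y - 241.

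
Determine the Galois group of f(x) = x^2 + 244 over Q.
Gal(K/Q) = Z/2Z (cyclic of order 2)

x^2 + 244 is irreducible over Q since -244 is not a rational square. The splitting field Q(sqrt(-244)) has degree 2 over Q, and its unique nontrivial automorphism is sqrt(-244) ↦ -sqrt(-244). Hence Gal(Q(sqrt(-244))/Q) = Z/2Z.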